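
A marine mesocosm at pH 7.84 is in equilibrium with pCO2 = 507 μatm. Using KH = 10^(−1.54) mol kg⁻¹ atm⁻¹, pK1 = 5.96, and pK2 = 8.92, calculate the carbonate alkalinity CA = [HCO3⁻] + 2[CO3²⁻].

CA = 1.29 mmol/kg

[CO2*] = KH · pCO2 = 10^(−1.54) × 507×10^-6 = 1.462×10^-5 mol/kg
α₀ = 1/(1 + K1/[H⁺] + K1K2/[H⁺]²) = 1/(1 + 10^+1.88 + 10^+0.80) = 0.01202
DIC = [CO2*]/α₀ = 1.462×10^-5 / 0.01202 = 1.216 mmol/kg
CA = (α₁ + 2α₂)·DIC = (0.9121 + 2×0.07587) × 1.216 = 1.29 mmol/kg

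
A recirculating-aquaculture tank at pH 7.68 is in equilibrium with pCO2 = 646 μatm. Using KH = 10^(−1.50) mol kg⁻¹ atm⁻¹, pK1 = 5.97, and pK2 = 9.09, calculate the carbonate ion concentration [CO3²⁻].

[CO3²⁻] = 0.0408 mmol/kg

[CO2*] = KH · pCO2 = 10^(−1.50) × 646×10^-6 = 2.043×10^-5 mol/kg
α₀ = 1/(1 + K1/[H⁺] + K1K2/[H⁺]²) = 1/(1 + 10^+1.71 + 10^+0.30) = 0.01842
DIC = [CO2*]/α₀ = 2.043×10^-5 / 0.01842 = 1.109 mmol/kg
[CO3²⁻] = α₂·DIC; α₂ = 0.03676, so [CO3²⁻] = 0.03676 × 1.109 = 0.0408 mmol/kg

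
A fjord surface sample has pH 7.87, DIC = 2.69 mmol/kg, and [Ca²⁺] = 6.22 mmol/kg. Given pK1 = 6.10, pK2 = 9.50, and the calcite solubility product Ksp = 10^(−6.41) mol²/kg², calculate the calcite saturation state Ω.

α₂ = 1 / (1 + [H⁺]/K2 + [H⁺]²/(K1K2)) = 1 / (1 + 10^+1.63 + 10^-0.14)
   = 1 / (1 + 42.658 + 0.72444) = 1/44.382 = 0.02253
[CO3²⁻] = α₂ × DIC = 0.02253 × 2.69 = 0.06061 mmol/kg
Ksp = 10^(−6.41) = 3.890×10^-7
Ω = [Ca²⁺][CO3²⁻]/Ksp = (6.22×10^-3)(6.061×10^-5) / 3.890×10^-7 = 0.969

Ω = 0.969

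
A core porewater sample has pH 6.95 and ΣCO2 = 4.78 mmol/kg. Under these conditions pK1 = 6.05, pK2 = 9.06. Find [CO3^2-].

α₂ = 1 / (1 + [H⁺]/K2 + [H⁺]²/(K1K2)) = 1 / (1 + 10^+2.11 + 10^+1.21)
   = 1 / (1 + 128.82 + 16.218) = 1/146.04 = 0.006847
[CO3²⁻] = α₂ × DIC = 0.006847 × 4.78 = 0.0327 mmol/kg

[CO3²⁻] = 0.0327 mmol/kg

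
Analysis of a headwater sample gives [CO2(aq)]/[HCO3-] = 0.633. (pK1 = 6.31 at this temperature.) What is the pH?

pH = 6.51

From K1 = [H⁺][HCO3-]/[CO2(aq)]:  pH = pK1 − log₁₀([CO2(aq)]/[HCO3-])
log₁₀(0.633) = -0.199
pH = 6.31 − (-0.199) = 6.51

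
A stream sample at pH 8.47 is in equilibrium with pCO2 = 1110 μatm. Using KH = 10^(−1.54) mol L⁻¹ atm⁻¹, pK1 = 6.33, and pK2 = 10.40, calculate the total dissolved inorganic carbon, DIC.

DIC = 4.50 mmol/L

[CO2*] = KH · pCO2 = 10^(−1.54) × 1110×10^-6 = 3.201×10^-5 mol/L
α₀ = 1/(1 + K1/[H⁺] + K1K2/[H⁺]²) = 1/(1 + 10^+2.14 + 10^+0.21) = 0.007109
DIC = [CO2*]/α₀ = 3.201×10^-5 / 0.007109 = 4.50 mmol/L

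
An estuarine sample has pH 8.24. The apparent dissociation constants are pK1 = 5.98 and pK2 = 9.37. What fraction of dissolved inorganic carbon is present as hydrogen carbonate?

α₁ = 0.926

α₁ = 1 / (1 + [H⁺]/K1 + K2/[H⁺]) = 1 / (1 + 10^-2.26 + 10^-1.13)
   = 1 / (1 + 0.0054954 + 0.074131) = 1/1.0796 = 0.9262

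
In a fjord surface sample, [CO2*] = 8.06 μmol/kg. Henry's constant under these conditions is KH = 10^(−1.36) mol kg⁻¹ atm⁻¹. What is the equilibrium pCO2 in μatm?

pCO2 = 185 μatm

KH = 10^(−1.36) = 4.365×10^-2 mol kg⁻¹ atm⁻¹
pCO2 = [CO2*]/KH = 8.06×10^-6 / 4.365×10^-2 = 1.85×10^-4 atm = 185 μatm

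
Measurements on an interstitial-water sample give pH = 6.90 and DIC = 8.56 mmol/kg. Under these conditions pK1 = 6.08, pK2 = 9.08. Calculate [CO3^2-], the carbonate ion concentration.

α₂ = 1 / (1 + [H⁺]/K2 + [H⁺]²/(K1K2)) = 1 / (1 + 10^+2.18 + 10^+1.36)
   = 1 / (1 + 151.36 + 22.909) = 1/175.26 = 0.005706
[CO3²⁻] = α₂ × DIC = 0.005706 × 8.56 = 0.0488 mmol/kg

[CO3²⁻] = 0.0488 mmol/kg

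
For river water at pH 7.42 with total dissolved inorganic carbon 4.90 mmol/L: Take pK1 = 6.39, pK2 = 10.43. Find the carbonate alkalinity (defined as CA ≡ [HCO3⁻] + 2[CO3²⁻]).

CA = 4.49 mmol/L

CA = [HCO3⁻] + 2[CO3²⁻] = (α₁ + 2α₂)·DIC
At pH 7.42: [H⁺]/K1 = 10^-1.03 = 0.093325, K2/[H⁺] = 10^-3.01 = 0.00097724
α₁ = 1/(1 + 0.093325 + 0.00097724) = 1/1.0943 = 0.9138; α₂ = α₁·K2/[H⁺] = 0.0008930
α₁ + 2α₂ = 0.9156
CA = 0.9156 × 4.90 = 4.49 mmol/L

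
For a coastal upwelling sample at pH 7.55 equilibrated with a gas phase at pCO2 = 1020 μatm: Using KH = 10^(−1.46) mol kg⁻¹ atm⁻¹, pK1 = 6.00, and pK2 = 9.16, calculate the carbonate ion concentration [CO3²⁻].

[CO3²⁻] = 0.0308 mmol/kg

[CO2*] = KH · pCO2 = 10^(−1.46) × 1020×10^-6 = 3.537×10^-5 mol/kg
α₀ = 1/(1 + K1/[H⁺] + K1K2/[H⁺]²) = 1/(1 + 10^+1.55 + 10^-0.06) = 0.02677
DIC = [CO2*]/α₀ = 3.537×10^-5 / 0.02677 = 1.321 mmol/kg
[CO3²⁻] = α₂·DIC; α₂ = 0.02332, so [CO3²⁻] = 0.02332 × 1.321 = 0.0308 mmol/kg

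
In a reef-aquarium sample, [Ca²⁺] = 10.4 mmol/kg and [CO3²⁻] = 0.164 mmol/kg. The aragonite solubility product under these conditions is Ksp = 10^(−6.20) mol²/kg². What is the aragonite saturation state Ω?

Ksp = 10^(−6.20) = 6.310×10^-7
Ω = [Ca²⁺][CO3²⁻]/Ksp = (10.4×10^-3)(0.164×10^-3) / 6.310×10^-7 = 2.70

Ω = 2.70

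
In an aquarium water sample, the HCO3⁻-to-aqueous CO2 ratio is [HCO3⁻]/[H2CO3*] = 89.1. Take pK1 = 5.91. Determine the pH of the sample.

From K1 = [H⁺][HCO3⁻]/[H2CO3*]:  pH = pK1 + log₁₀([HCO3⁻]/[H2CO3*])
log₁₀(89.1) = +1.950
pH = 5.91 + (+1.950) = 7.86

pH = 7.86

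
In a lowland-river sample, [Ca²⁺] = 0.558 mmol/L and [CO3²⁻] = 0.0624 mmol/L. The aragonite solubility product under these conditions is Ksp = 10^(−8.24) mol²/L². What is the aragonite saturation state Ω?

Ksp = 10^(−8.24) = 5.754×10^-9
Ω = [Ca²⁺][CO3²⁻]/Ksp = (0.558×10^-3)(0.0624×10^-3) / 5.754×10^-9 = 6.05

Ω = 6.05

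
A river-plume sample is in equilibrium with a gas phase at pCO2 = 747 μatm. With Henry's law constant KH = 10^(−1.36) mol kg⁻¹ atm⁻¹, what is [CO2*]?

[CO2*] = 32.6 μmol/kg

KH = 10^(−1.36) = 4.365×10^-2 mol kg⁻¹ atm⁻¹
[CO2*] = KH · pCO2 = 4.365×10^-2 × 747×10^-6 atm = 3.26×10^-5 mol/kg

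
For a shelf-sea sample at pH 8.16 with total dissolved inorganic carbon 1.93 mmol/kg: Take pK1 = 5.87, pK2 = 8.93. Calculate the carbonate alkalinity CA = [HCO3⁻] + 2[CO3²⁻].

CA = 2.20 mmol/kg

CA = [HCO3⁻] + 2[CO3²⁻] = (α₁ + 2α₂)·DIC
At pH 8.16: [H⁺]/K1 = 10^-2.29 = 0.0051286, K2/[H⁺] = 10^-0.77 = 0.16982
α₁ = 1/(1 + 0.0051286 + 0.16982) = 1/1.1750 = 0.8511; α₂ = α₁·K2/[H⁺] = 0.1445
α₁ + 2α₂ = 1.1402
CA = 1.1402 × 1.93 = 2.20 mmol/kg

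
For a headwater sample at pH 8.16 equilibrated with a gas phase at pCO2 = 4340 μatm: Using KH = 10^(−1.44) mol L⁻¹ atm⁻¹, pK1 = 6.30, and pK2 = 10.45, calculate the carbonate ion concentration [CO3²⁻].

[CO2*] = KH · pCO2 = 10^(−1.44) × 4340×10^-6 = 1.576×10^-4 mol/L
α₀ = 1/(1 + K1/[H⁺] + K1K2/[H⁺]²) = 1/(1 + 10^+1.86 + 10^-0.43) = 0.01355
DIC = [CO2*]/α₀ = 1.576×10^-4 / 0.01355 = 11.63 mmol/L
[CO3²⁻] = α₂·DIC; α₂ = 0.005033, so [CO3²⁻] = 0.005033 × 11.63 = 0.0585 mmol/L

[CO3²⁻] = 0.0585 mmol/L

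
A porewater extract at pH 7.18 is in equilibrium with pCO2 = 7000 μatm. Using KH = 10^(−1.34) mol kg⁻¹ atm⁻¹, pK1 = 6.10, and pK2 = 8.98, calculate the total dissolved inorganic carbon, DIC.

[CO2*] = KH · pCO2 = 10^(−1.34) × 7000×10^-6 = 3.200×10^-4 mol/kg
α₀ = 1/(1 + K1/[H⁺] + K1K2/[H⁺]²) = 1/(1 + 10^+1.08 + 10^-0.72) = 0.07568
DIC = [CO2*]/α₀ = 3.200×10^-4 / 0.07568 = 4.23 mmol/kg

DIC = 4.23 mmol/kg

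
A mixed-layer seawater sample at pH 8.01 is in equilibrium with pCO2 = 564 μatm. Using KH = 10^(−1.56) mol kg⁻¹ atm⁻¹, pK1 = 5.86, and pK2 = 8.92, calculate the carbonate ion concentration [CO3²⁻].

[CO2*] = KH · pCO2 = 10^(−1.56) × 564×10^-6 = 1.553×10^-5 mol/kg
α₀ = 1/(1 + K1/[H⁺] + K1K2/[H⁺]²) = 1/(1 + 10^+2.15 + 10^+1.24) = 0.006264
DIC = [CO2*]/α₀ = 1.553×10^-5 / 0.006264 = 2.480 mmol/kg
[CO3²⁻] = α₂·DIC; α₂ = 0.1089, so [CO3²⁻] = 0.1089 × 2.480 = 0.270 mmol/kg

[CO3²⁻] = 0.270 mmol/kg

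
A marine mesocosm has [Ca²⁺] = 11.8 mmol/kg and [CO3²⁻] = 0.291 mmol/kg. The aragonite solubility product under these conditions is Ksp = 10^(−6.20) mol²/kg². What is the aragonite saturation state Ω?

Ω = 5.44

Ksp = 10^(−6.20) = 6.310×10^-7
Ω = [Ca²⁺][CO3²⁻]/Ksp = (11.8×10^-3)(0.291×10^-3) / 6.310×10^-7 = 5.44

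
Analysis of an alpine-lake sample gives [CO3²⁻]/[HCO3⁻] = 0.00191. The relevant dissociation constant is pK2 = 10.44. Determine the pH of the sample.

From K2 = [H⁺][CO3²⁻]/[HCO3⁻]:  pH = pK2 + log₁₀([CO3²⁻]/[HCO3⁻])
log₁₀(0.00191) = -2.719
pH = 10.44 + (-2.719) = 7.72

pH = 7.72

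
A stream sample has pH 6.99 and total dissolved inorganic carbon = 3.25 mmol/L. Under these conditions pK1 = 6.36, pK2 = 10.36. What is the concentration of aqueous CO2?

α₀ = 1 / (1 + K1/[H⁺] + K1K2/[H⁺]²) = 1 / (1 + 10^+0.63 + 10^-2.74)
   = 1 / (1 + 4.2658 + 0.0018197) = 1/5.2676 = 0.1898
[CO2*] = α₀ × DIC = 0.1898 × 3.25 = 0.617 mmol/L

[CO2*] = 0.617 mmol/L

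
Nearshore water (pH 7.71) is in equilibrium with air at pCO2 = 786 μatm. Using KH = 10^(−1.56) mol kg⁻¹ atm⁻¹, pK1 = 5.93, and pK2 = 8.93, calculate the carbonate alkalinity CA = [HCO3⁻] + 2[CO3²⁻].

[CO2*] = KH · pCO2 = 10^(−1.56) × 786×10^-6 = 2.165×10^-5 mol/kg
α₀ = 1/(1 + K1/[H⁺] + K1K2/[H⁺]²) = 1/(1 + 10^+1.78 + 10^+0.56) = 0.01541
DIC = [CO2*]/α₀ = 2.165×10^-5 / 0.01541 = 1.405 mmol/kg
CA = (α₁ + 2α₂)·DIC = (0.9286 + 2×0.05596) × 1.405 = 1.46 mmol/kg

CA = 1.46 mmol/kg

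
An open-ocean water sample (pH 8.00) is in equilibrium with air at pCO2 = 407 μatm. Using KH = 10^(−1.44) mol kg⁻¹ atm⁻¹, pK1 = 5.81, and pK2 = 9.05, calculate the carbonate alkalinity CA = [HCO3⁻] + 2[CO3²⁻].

CA = 2.70 mmol/kg

[CO2*] = KH · pCO2 = 10^(−1.44) × 407×10^-6 = 1.478×10^-5 mol/kg
α₀ = 1/(1 + K1/[H⁺] + K1K2/[H⁺]²) = 1/(1 + 10^+2.19 + 10^+1.14) = 0.005893
DIC = [CO2*]/α₀ = 1.478×10^-5 / 0.005893 = 2.507 mmol/kg
CA = (α₁ + 2α₂)·DIC = (0.9128 + 2×0.08135) × 2.507 = 2.70 mmol/kg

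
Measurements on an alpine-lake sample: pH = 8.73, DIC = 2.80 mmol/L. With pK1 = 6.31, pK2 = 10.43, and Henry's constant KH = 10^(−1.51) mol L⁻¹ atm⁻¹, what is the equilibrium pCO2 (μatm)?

α₀ = 1 / (1 + K1/[H⁺] + K1K2/[H⁺]²) = 1 / (1 + 10^+2.42 + 10^+0.72)
   = 1 / (1 + 263.03 + 5.2481) = 1/269.27 = 0.003714
[CO2*] = α₀ × DIC = 0.003714 × 2.80 = 0.01040 mmol/L = 10.40 μmol/L
pCO2 = [CO2*]/KH = 1.040×10^-5 / 3.090×10^-2 = 336 μatm

pCO2 = 336 μatm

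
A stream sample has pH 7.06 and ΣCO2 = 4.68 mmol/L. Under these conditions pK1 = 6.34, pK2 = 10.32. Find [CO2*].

[CO2*] = 0.749 mmol/L

α₀ = 1 / (1 + K1/[H⁺] + K1K2/[H⁺]²) = 1 / (1 + 10^+0.72 + 10^-2.54)
   = 1 / (1 + 5.2481 + 0.0028840) = 1/6.2510 = 0.1600
[CO2*] = α₀ × DIC = 0.1600 × 4.68 = 0.749 mmol/L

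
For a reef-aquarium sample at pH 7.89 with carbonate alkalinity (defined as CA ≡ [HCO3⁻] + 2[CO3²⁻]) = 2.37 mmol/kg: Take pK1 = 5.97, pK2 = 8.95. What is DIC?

CA = [HCO3⁻] + 2[CO3²⁻] = (α₁ + 2α₂)·DIC
At pH 7.89: [H⁺]/K1 = 10^-1.92 = 0.012023, K2/[H⁺] = 10^-1.06 = 0.087096
α₁ = 1/(1 + 0.012023 + 0.087096) = 1/1.0991 = 0.9098; α₂ = α₁·K2/[H⁺] = 0.07924
α₁ + 2α₂ = 1.0683
DIC = CA / (α₁ + 2α₂) = 2.37 / 1.0683 = 2.22 mmol/kg

DIC = 2.22 mmol/kg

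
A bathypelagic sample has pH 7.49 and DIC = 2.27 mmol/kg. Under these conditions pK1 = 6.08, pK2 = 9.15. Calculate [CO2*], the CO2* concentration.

[CO2*] = 0.0833 mmol/kg

α₀ = 1 / (1 + K1/[H⁺] + K1K2/[H⁺]²) = 1 / (1 + 10^+1.41 + 10^-0.25)
   = 1 / (1 + 25.704 + 0.56234) = 1/27.266 = 0.03668
[CO2*] = α₀ × DIC = 0.03668 × 2.27 = 0.0833 mmol/kg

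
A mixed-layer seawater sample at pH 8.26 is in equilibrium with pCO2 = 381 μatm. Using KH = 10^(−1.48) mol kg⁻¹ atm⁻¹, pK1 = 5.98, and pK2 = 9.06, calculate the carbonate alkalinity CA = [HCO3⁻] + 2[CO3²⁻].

CA = 3.17 mmol/kg

[CO2*] = KH · pCO2 = 10^(−1.48) × 381×10^-6 = 1.262×10^-5 mol/kg
α₀ = 1/(1 + K1/[H⁺] + K1K2/[H⁺]²) = 1/(1 + 10^+2.28 + 10^+1.48) = 0.004510
DIC = [CO2*]/α₀ = 1.262×10^-5 / 0.004510 = 2.798 mmol/kg
CA = (α₁ + 2α₂)·DIC = (0.8593 + 2×0.1362) × 2.798 = 3.17 mmol/kg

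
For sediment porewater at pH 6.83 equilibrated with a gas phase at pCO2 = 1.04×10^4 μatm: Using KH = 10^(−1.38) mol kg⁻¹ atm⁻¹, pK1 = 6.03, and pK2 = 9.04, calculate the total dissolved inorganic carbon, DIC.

DIC = 3.19 mmol/kg

[CO2*] = KH · pCO2 = 10^(−1.38) × 1.04×10^4×10^-6 = 4.335×10^-4 mol/kg
α₀ = 1/(1 + K1/[H⁺] + K1K2/[H⁺]²) = 1/(1 + 10^+0.80 + 10^-1.41) = 0.1361
DIC = [CO2*]/α₀ = 4.335×10^-4 / 0.1361 = 3.19 mmol/kg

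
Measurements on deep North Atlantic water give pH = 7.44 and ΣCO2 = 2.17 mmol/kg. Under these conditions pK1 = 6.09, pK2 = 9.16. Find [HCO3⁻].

[HCO3⁻] = 2.04 mmol/kg

α₁ = 1 / (1 + [H⁺]/K1 + K2/[H⁺]) = 1 / (1 + 10^-1.35 + 10^-1.72)
   = 1 / (1 + 0.044668 + 0.019055) = 1/1.0637 = 0.9401
[HCO3⁻] = α₁ × DIC = 0.9401 × 2.17 = 2.04 mmol/kg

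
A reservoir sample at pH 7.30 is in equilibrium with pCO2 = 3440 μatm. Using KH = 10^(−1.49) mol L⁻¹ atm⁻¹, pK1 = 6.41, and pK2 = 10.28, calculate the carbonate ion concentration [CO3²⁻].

[CO3²⁻] = 0.905 μmol/L

[CO2*] = KH · pCO2 = 10^(−1.49) × 3440×10^-6 = 1.113×10^-4 mol/L
α₀ = 1/(1 + K1/[H⁺] + K1K2/[H⁺]²) = 1/(1 + 10^+0.89 + 10^-2.09) = 0.1140
DIC = [CO2*]/α₀ = 1.113×10^-4 / 0.1140 = 0.9763 mmol/L
[CO3²⁻] = α₂·DIC; α₂ = 0.0009268, so [CO3²⁻] = 0.0009268 × 0.9763 = 0.000905 mmol/L = 0.905 μmol/L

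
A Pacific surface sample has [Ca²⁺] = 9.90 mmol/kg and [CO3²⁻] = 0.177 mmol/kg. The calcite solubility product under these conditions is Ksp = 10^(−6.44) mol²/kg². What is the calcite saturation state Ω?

Ksp = 10^(−6.44) = 3.631×10^-7
Ω = [Ca²⁺][CO3²⁻]/Ksp = (9.90×10^-3)(0.177×10^-3) / 3.631×10^-7 = 4.83

Ω = 4.83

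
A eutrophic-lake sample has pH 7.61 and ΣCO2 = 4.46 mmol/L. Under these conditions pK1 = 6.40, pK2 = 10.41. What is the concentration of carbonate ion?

α₂ = 1 / (1 + [H⁺]/K2 + [H⁺]²/(K1K2)) = 1 / (1 + 10^+2.80 + 10^+1.59)
   = 1 / (1 + 630.96 + 38.905) = 1/670.86 = 0.001491
[CO3²⁻] = α₂ × DIC = 0.001491 × 4.46 = 0.00665 mmol/L = 6.65 μmol/L

[CO3²⁻] = 6.65 μmol/L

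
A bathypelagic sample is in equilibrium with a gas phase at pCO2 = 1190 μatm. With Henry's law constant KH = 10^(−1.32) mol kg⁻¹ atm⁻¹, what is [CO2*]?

[CO2*] = 57.0 μmol/kg

KH = 10^(−1.32) = 4.786×10^-2 mol kg⁻¹ atm⁻¹
[CO2*] = KH · pCO2 = 4.786×10^-2 × 1190×10^-6 atm = 5.70×10^-5 mol/kg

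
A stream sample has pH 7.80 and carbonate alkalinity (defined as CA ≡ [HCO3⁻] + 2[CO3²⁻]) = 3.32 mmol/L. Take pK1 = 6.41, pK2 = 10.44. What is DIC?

CA = [HCO3⁻] + 2[CO3²⁻] = (α₁ + 2α₂)·DIC
At pH 7.80: [H⁺]/K1 = 10^-1.39 = 0.040738, K2/[H⁺] = 10^-2.64 = 0.0022909
α₁ = 1/(1 + 0.040738 + 0.0022909) = 1/1.0430 = 0.9587; α₂ = α₁·K2/[H⁺] = 0.002196
α₁ + 2α₂ = 0.9631
DIC = CA / (α₁ + 2α₂) = 3.32 / 0.9631 = 3.45 mmol/L

DIC = 3.45 mmol/L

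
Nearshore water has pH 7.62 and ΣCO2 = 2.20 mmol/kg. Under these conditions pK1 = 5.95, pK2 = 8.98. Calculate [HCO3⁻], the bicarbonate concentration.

α₁ = 1 / (1 + [H⁺]/K1 + K2/[H⁺]) = 1 / (1 + 10^-1.67 + 10^-1.36)
   = 1 / (1 + 0.021380 + 0.043652) = 1/1.0650 = 0.9389
[HCO3⁻] = α₁ × DIC = 0.9389 × 2.20 = 2.07 mmol/kg

[HCO3⁻] = 2.07 mmol/kg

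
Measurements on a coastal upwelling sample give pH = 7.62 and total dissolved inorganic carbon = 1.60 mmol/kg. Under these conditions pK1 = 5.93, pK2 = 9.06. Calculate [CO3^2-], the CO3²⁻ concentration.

α₂ = 1 / (1 + [H⁺]/K2 + [H⁺]²/(K1K2)) = 1 / (1 + 10^+1.44 + 10^-0.25)
   = 1 / (1 + 27.542 + 0.56234) = 1/29.105 = 0.03436
[CO3²⁻] = α₂ × DIC = 0.03436 × 1.60 = 0.0550 mmol/kg

[CO3²⁻] = 0.0550 mmol/kg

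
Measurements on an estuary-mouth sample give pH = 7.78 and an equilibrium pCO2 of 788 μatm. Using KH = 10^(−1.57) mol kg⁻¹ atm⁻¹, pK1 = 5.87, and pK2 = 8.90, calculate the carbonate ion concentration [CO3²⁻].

[CO3²⁻] = 0.131 mmol/kg

[CO2*] = KH · pCO2 = 10^(−1.57) × 788×10^-6 = 2.121×10^-5 mol/kg
α₀ = 1/(1 + K1/[H⁺] + K1K2/[H⁺]²) = 1/(1 + 10^+1.91 + 10^+0.79) = 0.01131
DIC = [CO2*]/α₀ = 2.121×10^-5 / 0.01131 = 1.876 mmol/kg
[CO3²⁻] = α₂·DIC; α₂ = 0.06971, so [CO3²⁻] = 0.06971 × 1.876 = 0.131 mmol/kg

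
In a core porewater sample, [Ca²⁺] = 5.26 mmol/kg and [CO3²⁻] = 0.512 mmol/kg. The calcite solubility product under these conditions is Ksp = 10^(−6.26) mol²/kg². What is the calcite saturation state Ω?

Ksp = 10^(−6.26) = 5.495×10^-7
Ω = [Ca²⁺][CO3²⁻]/Ksp = (5.26×10^-3)(0.512×10^-3) / 5.495×10^-7 = 4.90

Ω = 4.90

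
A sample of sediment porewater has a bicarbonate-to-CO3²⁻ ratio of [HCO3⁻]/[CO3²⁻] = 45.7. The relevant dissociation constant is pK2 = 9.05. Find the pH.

pH = 7.39

From K2 = [H⁺][CO3²⁻]/[HCO3⁻]:  pH = pK2 − log₁₀([HCO3⁻]/[CO3²⁻])
log₁₀(45.7) = +1.660
pH = 9.05 − (+1.660) = 7.39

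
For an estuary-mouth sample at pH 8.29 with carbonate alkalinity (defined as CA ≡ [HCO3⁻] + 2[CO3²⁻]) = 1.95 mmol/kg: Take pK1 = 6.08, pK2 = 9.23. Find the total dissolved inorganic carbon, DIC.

CA = [HCO3⁻] + 2[CO3²⁻] = (α₁ + 2α₂)·DIC
At pH 8.29: [H⁺]/K1 = 10^-2.21 = 0.0061660, K2/[H⁺] = 10^-0.94 = 0.11482
α₁ = 1/(1 + 0.0061660 + 0.11482) = 1/1.1210 = 0.8921; α₂ = α₁·K2/[H⁺] = 0.1024
α₁ + 2α₂ = 1.0969
DIC = CA / (α₁ + 2α₂) = 1.95 / 1.0969 = 1.78 mmol/kg

DIC = 1.78 mmol/kg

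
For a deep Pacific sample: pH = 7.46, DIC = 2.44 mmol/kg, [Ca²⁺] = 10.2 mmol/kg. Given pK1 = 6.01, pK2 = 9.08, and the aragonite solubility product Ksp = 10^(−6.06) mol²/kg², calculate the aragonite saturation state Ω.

Ω = 0.647

α₂ = 1 / (1 + [H⁺]/K2 + [H⁺]²/(K1K2)) = 1 / (1 + 10^+1.62 + 10^+0.17)
   = 1 / (1 + 41.687 + 1.4791) = 1/44.166 = 0.02264
[CO3²⁻] = α₂ × DIC = 0.02264 × 2.44 = 0.05525 mmol/kg
Ksp = 10^(−6.06) = 8.710×10^-7
Ω = [Ca²⁺][CO3²⁻]/Ksp = (10.2×10^-3)(5.525×10^-5) / 8.710×10^-7 = 0.647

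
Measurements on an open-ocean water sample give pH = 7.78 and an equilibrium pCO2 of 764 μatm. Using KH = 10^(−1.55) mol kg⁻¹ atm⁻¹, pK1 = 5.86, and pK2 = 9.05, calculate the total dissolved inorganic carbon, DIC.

[CO2*] = KH · pCO2 = 10^(−1.55) × 764×10^-6 = 2.153×10^-5 mol/kg
α₀ = 1/(1 + K1/[H⁺] + K1K2/[H⁺]²) = 1/(1 + 10^+1.92 + 10^+0.65) = 0.01128
DIC = [CO2*]/α₀ = 2.153×10^-5 / 0.01128 = 1.91 mmol/kg

DIC = 1.91 mmol/kg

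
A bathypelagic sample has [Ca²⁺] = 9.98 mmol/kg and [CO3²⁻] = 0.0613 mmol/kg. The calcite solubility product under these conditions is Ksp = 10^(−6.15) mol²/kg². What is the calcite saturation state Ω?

Ω = 0.864

Ksp = 10^(−6.15) = 7.079×10^-7
Ω = [Ca²⁺][CO3²⁻]/Ksp = (9.98×10^-3)(0.0613×10^-3) / 7.079×10^-7 = 0.864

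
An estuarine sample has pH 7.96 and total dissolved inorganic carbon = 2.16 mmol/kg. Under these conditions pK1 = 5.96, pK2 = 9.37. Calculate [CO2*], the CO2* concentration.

α₀ = 1 / (1 + K1/[H⁺] + K1K2/[H⁺]²) = 1 / (1 + 10^+2.00 + 10^+0.59)
   = 1 / (1 + 100.00 + 3.8905) = 1/104.89 = 0.009534
[CO2*] = α₀ × DIC = 0.009534 × 2.16 = 0.0206 mmol/kg

[CO2*] = 0.0206 mmol/kg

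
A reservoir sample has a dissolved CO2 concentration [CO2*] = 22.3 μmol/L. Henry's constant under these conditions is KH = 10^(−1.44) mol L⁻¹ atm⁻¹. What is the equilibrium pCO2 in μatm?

pCO2 = 614 μatm

KH = 10^(−1.44) = 3.631×10^-2 mol L⁻¹ atm⁻¹
pCO2 = [CO2*]/KH = 22.3×10^-6 / 3.631×10^-2 = 6.14×10^-4 atm = 614 μatm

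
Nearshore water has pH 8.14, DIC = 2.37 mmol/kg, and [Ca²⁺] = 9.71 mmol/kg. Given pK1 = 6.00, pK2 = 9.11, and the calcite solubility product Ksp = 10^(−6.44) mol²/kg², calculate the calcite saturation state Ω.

α₂ = 1 / (1 + [H⁺]/K2 + [H⁺]²/(K1K2)) = 1 / (1 + 10^+0.97 + 10^-1.17)
   = 1 / (1 + 9.3325 + 0.067608) = 1/10.400 = 0.09615
[CO3²⁻] = α₂ × DIC = 0.09615 × 2.37 = 0.2279 mmol/kg
Ksp = 10^(−6.44) = 3.631×10^-7
Ω = [Ca²⁺][CO3²⁻]/Ksp = (9.71×10^-3)(2.279×10^-4) / 3.631×10^-7 = 6.09

Ω = 6.09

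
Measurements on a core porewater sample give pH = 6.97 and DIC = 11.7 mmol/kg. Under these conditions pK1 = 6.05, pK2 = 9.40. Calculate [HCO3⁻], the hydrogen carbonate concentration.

[HCO3⁻] = 10.4 mmol/kg

α₁ = 1 / (1 + [H⁺]/K1 + K2/[H⁺]) = 1 / (1 + 10^-0.92 + 10^-2.43)
   = 1 / (1 + 0.12023 + 0.0037154) = 1/1.1239 = 0.8897
[HCO3⁻] = α₁ × DIC = 0.8897 × 11.7 = 10.4 mmol/kg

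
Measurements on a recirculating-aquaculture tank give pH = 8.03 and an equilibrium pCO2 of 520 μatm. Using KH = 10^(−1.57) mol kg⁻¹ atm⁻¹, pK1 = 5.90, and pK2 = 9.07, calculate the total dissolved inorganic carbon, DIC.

DIC = 2.07 mmol/kg

[CO2*] = KH · pCO2 = 10^(−1.57) × 520×10^-6 = 1.400×10^-5 mol/kg
α₀ = 1/(1 + K1/[H⁺] + K1K2/[H⁺]²) = 1/(1 + 10^+2.13 + 10^+1.09) = 0.006748
DIC = [CO2*]/α₀ = 1.400×10^-5 / 0.006748 = 2.07 mmol/kg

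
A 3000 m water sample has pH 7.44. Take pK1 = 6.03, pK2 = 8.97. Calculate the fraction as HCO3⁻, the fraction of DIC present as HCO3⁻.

α₁ = 1 / (1 + [H⁺]/K1 + K2/[H⁺]) = 1 / (1 + 10^-1.41 + 10^-1.53)
   = 1 / (1 + 0.038905 + 0.029512) = 1/1.0684 = 0.9360

α₁ = 0.936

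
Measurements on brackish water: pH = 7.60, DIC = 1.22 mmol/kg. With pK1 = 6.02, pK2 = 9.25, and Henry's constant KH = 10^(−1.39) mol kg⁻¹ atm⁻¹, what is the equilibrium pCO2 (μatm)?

pCO2 = 751 μatm

α₀ = 1 / (1 + K1/[H⁺] + K1K2/[H⁺]²) = 1 / (1 + 10^+1.58 + 10^-0.07)
   = 1 / (1 + 38.019 + 0.85114) = 1/39.870 = 0.02508
[CO2*] = α₀ × DIC = 0.02508 × 1.22 = 0.03060 mmol/kg
pCO2 = [CO2*]/KH = 3.060×10^-5 / 4.074×10^-2 = 751 μatm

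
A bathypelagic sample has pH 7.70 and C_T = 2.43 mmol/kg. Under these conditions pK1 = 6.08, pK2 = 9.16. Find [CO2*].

[CO2*] = 0.0551 mmol/kg

α₀ = 1 / (1 + K1/[H⁺] + K1K2/[H⁺]²) = 1 / (1 + 10^+1.62 + 10^+0.16)
   = 1 / (1 + 41.687 + 1.4454) = 1/44.132 = 0.02266
[CO2*] = α₀ × DIC = 0.02266 × 2.43 = 0.0551 mmol/kg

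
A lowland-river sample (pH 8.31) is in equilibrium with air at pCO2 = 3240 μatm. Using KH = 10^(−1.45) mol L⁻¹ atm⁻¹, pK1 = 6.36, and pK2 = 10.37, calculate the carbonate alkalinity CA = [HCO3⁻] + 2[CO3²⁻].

[CO2*] = KH · pCO2 = 10^(−1.45) × 3240×10^-6 = 1.150×10^-4 mol/L
α₀ = 1/(1 + K1/[H⁺] + K1K2/[H⁺]²) = 1/(1 + 10^+1.95 + 10^-0.11) = 0.01100
DIC = [CO2*]/α₀ = 1.150×10^-4 / 0.01100 = 10.45 mmol/L
CA = (α₁ + 2α₂)·DIC = (0.9805 + 2×0.008539) × 10.45 = 10.4 mmol/L

CA = 10.4 mmol/L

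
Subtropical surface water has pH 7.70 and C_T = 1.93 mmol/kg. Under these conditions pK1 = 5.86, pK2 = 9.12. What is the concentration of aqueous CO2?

[CO2*] = 0.0265 mmol/kg

α₀ = 1 / (1 + K1/[H⁺] + K1K2/[H⁺]²) = 1 / (1 + 10^+1.84 + 10^+0.42)
   = 1 / (1 + 69.183 + 2.6303) = 1/72.813 = 0.01373
[CO2*] = α₀ × DIC = 0.01373 × 1.93 = 0.0265 mmol/kg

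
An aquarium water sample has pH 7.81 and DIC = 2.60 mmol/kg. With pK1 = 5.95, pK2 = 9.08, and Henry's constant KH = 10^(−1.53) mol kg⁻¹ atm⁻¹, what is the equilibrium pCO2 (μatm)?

pCO2 = 1140 μatm

α₀ = 1 / (1 + K1/[H⁺] + K1K2/[H⁺]²) = 1 / (1 + 10^+1.86 + 10^+0.59)
   = 1 / (1 + 72.444 + 3.8905) = 1/77.334 = 0.01293
[CO2*] = α₀ × DIC = 0.01293 × 2.60 = 0.03362 mmol/kg
pCO2 = [CO2*]/KH = 3.362×10^-5 / 2.951×10^-2 = 1140 μatm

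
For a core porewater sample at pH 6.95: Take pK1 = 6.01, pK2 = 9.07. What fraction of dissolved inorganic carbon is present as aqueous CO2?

α₀ = 1 / (1 + K1/[H⁺] + K1K2/[H⁺]²) = 1 / (1 + 10^+0.94 + 10^-1.18)
   = 1 / (1 + 8.7096 + 0.066069) = 1/9.7757 = 0.1023

α₀ = 0.102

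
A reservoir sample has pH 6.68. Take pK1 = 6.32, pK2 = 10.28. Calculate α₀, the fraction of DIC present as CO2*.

α₀ = 1 / (1 + K1/[H⁺] + K1K2/[H⁺]²) = 1 / (1 + 10^+0.36 + 10^-3.24)
   = 1 / (1 + 2.2909 + 0.00057544) = 1/3.2914 = 0.3038

α₀ = 0.304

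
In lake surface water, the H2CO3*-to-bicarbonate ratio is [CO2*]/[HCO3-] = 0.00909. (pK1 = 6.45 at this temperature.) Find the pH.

pH = 8.49

From K1 = [H⁺][HCO3-]/[CO2*]:  pH = pK1 − log₁₀([CO2*]/[HCO3-])
log₁₀(0.00909) = -2.041
pH = 6.45 − (-2.041) = 8.49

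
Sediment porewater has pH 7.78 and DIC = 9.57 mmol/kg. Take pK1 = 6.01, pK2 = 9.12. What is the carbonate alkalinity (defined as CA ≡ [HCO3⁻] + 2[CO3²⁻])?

CA = 9.83 mmol/kg

CA = [HCO3⁻] + 2[CO3²⁻] = (α₁ + 2α₂)·DIC
At pH 7.78: [H⁺]/K1 = 10^-1.77 = 0.016982, K2/[H⁺] = 10^-1.34 = 0.045709
α₁ = 1/(1 + 0.016982 + 0.045709) = 1/1.0627 = 0.9410; α₂ = α₁·K2/[H⁺] = 0.04301
α₁ + 2α₂ = 1.0270
CA = 1.0270 × 9.57 = 9.83 mmol/kg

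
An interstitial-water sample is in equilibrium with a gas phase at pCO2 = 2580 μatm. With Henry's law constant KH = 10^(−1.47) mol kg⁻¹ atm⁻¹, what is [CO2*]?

KH = 10^(−1.47) = 3.388×10^-2 mol kg⁻¹ atm⁻¹
[CO2*] = KH · pCO2 = 3.388×10^-2 × 2580×10^-6 atm = 8.74×10^-5 mol/kg

[CO2*] = 87.4 μmol/kg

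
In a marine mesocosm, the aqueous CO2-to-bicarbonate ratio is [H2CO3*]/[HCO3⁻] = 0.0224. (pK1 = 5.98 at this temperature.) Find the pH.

From K1 = [H⁺][HCO3⁻]/[H2CO3*]:  pH = pK1 − log₁₀([H2CO3*]/[HCO3⁻])
log₁₀(0.0224) = -1.650
pH = 5.98 − (-1.650) = 7.63

pH = 7.63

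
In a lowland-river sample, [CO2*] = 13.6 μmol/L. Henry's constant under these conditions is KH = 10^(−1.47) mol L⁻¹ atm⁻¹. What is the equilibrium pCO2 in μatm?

KH = 10^(−1.47) = 3.388×10^-2 mol L⁻¹ atm⁻¹
pCO2 = [CO2*]/KH = 13.6×10^-6 / 3.388×10^-2 = 4.01×10^-4 atm = 401 μatm

pCO2 = 401 μatm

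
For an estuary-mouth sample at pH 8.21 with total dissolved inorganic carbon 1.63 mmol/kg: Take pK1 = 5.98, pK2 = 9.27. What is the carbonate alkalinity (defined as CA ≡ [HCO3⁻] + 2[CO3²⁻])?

CA = 1.75 mmol/kg

CA = [HCO3⁻] + 2[CO3²⁻] = (α₁ + 2α₂)·DIC
At pH 8.21: [H⁺]/K1 = 10^-2.23 = 0.0058884, K2/[H⁺] = 10^-1.06 = 0.087096
α₁ = 1/(1 + 0.0058884 + 0.087096) = 1/1.0930 = 0.9149; α₂ = α₁·K2/[H⁺] = 0.07969
α₁ + 2α₂ = 1.0743
CA = 1.0743 × 1.63 = 1.75 mmol/kg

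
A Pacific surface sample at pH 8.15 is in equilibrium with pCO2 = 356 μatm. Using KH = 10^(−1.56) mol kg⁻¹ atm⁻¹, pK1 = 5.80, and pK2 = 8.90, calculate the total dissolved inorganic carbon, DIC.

[CO2*] = KH · pCO2 = 10^(−1.56) × 356×10^-6 = 9.805×10^-6 mol/kg
α₀ = 1/(1 + K1/[H⁺] + K1K2/[H⁺]²) = 1/(1 + 10^+2.35 + 10^+1.60) = 0.003778
DIC = [CO2*]/α₀ = 9.805×10^-6 / 0.003778 = 2.60 mmol/kg

DIC = 2.60 mmol/kg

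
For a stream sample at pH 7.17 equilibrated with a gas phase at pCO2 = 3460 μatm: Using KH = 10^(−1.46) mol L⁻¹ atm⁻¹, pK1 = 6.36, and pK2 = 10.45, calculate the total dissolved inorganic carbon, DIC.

[CO2*] = KH · pCO2 = 10^(−1.46) × 3460×10^-6 = 1.200×10^-4 mol/L
α₀ = 1/(1 + K1/[H⁺] + K1K2/[H⁺]²) = 1/(1 + 10^+0.81 + 10^-2.47) = 0.1340
DIC = [CO2*]/α₀ = 1.200×10^-4 / 0.1340 = 0.895 mmol/L

DIC = 0.895 mmol/L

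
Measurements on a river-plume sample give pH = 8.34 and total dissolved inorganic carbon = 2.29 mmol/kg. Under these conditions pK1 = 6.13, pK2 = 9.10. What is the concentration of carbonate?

α₂ = 1 / (1 + [H⁺]/K2 + [H⁺]²/(K1K2)) = 1 / (1 + 10^+0.76 + 10^-1.45)
   = 1 / (1 + 5.7544 + 0.035481) = 1/6.7899 = 0.1473
[CO3²⁻] = α₂ × DIC = 0.1473 × 2.29 = 0.337 mmol/kg

[CO3²⁻] = 0.337 mmol/kg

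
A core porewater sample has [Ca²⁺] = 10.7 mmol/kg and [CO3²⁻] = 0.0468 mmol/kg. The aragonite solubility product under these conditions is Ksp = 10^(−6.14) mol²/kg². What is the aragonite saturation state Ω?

Ω = 0.691

Ksp = 10^(−6.14) = 7.244×10^-7
Ω = [Ca²⁺][CO3²⁻]/Ksp = (10.7×10^-3)(0.0468×10^-3) / 7.244×10^-7 = 0.691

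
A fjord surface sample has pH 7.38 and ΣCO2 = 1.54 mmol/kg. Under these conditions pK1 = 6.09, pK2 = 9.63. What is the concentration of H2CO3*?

α₀ = 1 / (1 + K1/[H⁺] + K1K2/[H⁺]²) = 1 / (1 + 10^+1.29 + 10^-0.96)
   = 1 / (1 + 19.498 + 0.10965) = 1/20.608 = 0.04852
[CO2*] = α₀ × DIC = 0.04852 × 1.54 = 0.0747 mmol/kg

[CO2*] = 0.0747 mmol/kg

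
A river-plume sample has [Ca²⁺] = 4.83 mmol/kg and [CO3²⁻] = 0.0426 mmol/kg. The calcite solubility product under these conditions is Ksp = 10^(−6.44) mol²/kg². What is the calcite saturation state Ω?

Ω = 0.567

Ksp = 10^(−6.44) = 3.631×10^-7
Ω = [Ca²⁺][CO3²⁻]/Ksp = (4.83×10^-3)(0.0426×10^-3) / 3.631×10^-7 = 0.567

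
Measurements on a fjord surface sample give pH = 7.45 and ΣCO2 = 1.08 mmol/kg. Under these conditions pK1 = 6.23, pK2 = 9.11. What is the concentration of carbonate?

α₂ = 1 / (1 + [H⁺]/K2 + [H⁺]²/(K1K2)) = 1 / (1 + 10^+1.66 + 10^+0.44)
   = 1 / (1 + 45.709 + 2.7542) = 1/49.463 = 0.02022
[CO3²⁻] = α₂ × DIC = 0.02022 × 1.08 = 0.0218 mmol/kg

[CO3²⁻] = 0.0218 mmol/kg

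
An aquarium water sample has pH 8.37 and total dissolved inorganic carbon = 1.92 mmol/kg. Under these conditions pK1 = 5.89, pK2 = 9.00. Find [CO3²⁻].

α₂ = 1 / (1 + [H⁺]/K2 + [H⁺]²/(K1K2)) = 1 / (1 + 10^+0.63 + 10^-1.85)
   = 1 / (1 + 4.2658 + 0.014125) = 1/5.2799 = 0.1894
[CO3²⁻] = α₂ × DIC = 0.1894 × 1.92 = 0.364 mmol/kg

[CO3²⁻] = 0.364 mmol/kg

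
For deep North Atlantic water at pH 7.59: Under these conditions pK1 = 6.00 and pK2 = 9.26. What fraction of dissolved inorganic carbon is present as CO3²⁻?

α₂ = 0.0204

α₂ = 1 / (1 + [H⁺]/K2 + [H⁺]²/(K1K2)) = 1 / (1 + 10^+1.67 + 10^+0.08)
   = 1 / (1 + 46.774 + 1.2023) = 1/48.976 = 0.02042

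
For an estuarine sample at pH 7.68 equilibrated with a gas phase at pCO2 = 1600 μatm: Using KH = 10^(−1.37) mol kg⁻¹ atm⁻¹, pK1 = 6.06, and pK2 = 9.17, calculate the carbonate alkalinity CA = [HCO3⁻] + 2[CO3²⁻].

CA = 3.03 mmol/kg

[CO2*] = KH · pCO2 = 10^(−1.37) × 1600×10^-6 = 6.825×10^-5 mol/kg
α₀ = 1/(1 + K1/[H⁺] + K1K2/[H⁺]²) = 1/(1 + 10^+1.62 + 10^+0.13) = 0.02271
DIC = [CO2*]/α₀ = 6.825×10^-5 / 0.02271 = 3.006 mmol/kg
CA = (α₁ + 2α₂)·DIC = (0.9467 + 2×0.03063) × 3.006 = 3.03 mmol/kg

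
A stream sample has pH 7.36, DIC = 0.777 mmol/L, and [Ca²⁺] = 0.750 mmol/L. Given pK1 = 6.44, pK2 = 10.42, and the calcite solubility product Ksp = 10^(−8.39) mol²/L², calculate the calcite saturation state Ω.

α₂ = 1 / (1 + [H⁺]/K2 + [H⁺]²/(K1K2)) = 1 / (1 + 10^+3.06 + 10^+2.14)
   = 1 / (1 + 1148.2 + 138.04) = 1/1287.2 = 0.0007769
[CO3²⁻] = α₂ × DIC = 0.0007769 × 0.777 = 0.0006036 mmol/L = 0.6036 μmol/L
Ksp = 10^(−8.39) = 4.074×10^-9
Ω = [Ca²⁺][CO3²⁻]/Ksp = (0.750×10^-3)(6.036×10^-7) / 4.074×10^-9 = 0.111

Ω = 0.111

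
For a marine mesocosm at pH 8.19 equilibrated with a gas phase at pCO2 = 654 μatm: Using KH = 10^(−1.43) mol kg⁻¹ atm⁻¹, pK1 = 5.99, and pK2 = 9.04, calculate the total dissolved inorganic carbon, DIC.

[CO2*] = KH · pCO2 = 10^(−1.43) × 654×10^-6 = 2.430×10^-5 mol/kg
α₀ = 1/(1 + K1/[H⁺] + K1K2/[H⁺]²) = 1/(1 + 10^+2.20 + 10^+1.35) = 0.005498
DIC = [CO2*]/α₀ = 2.430×10^-5 / 0.005498 = 4.42 mmol/kg

DIC = 4.42 mmol/kg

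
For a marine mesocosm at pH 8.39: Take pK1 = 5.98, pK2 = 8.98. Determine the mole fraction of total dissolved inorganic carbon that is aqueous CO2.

α₀ = 1 / (1 + K1/[H⁺] + K1K2/[H⁺]²) = 1 / (1 + 10^+2.41 + 10^+1.82)
   = 1 / (1 + 257.04 + 66.069) = 1/324.11 = 0.003085

α₀ = 0.00309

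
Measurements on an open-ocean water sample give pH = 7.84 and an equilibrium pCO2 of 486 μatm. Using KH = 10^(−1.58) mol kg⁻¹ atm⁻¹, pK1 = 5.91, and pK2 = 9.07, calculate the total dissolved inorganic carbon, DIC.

[CO2*] = KH · pCO2 = 10^(−1.58) × 486×10^-6 = 1.278×10^-5 mol/kg
α₀ = 1/(1 + K1/[H⁺] + K1K2/[H⁺]²) = 1/(1 + 10^+1.93 + 10^+0.70) = 0.01097
DIC = [CO2*]/α₀ = 1.278×10^-5 / 0.01097 = 1.16 mmol/kg

DIC = 1.16 mmol/kg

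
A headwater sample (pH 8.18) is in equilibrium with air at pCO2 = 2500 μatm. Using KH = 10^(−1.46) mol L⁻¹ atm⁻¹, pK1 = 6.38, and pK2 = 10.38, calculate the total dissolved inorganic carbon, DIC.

[CO2*] = KH · pCO2 = 10^(−1.46) × 2500×10^-6 = 8.668×10^-5 mol/L
α₀ = 1/(1 + K1/[H⁺] + K1K2/[H⁺]²) = 1/(1 + 10^+1.80 + 10^-0.40) = 0.01551
DIC = [CO2*]/α₀ = 8.668×10^-5 / 0.01551 = 5.59 mmol/L

DIC = 5.59 mmol/L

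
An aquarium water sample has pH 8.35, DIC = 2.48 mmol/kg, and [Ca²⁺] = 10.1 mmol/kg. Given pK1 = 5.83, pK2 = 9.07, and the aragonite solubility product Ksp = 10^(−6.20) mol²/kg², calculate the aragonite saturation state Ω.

α₂ = 1 / (1 + [H⁺]/K2 + [H⁺]²/(K1K2)) = 1 / (1 + 10^+0.72 + 10^-1.80)
   = 1 / (1 + 5.2481 + 0.015849) = 1/6.2639 = 0.1596
[CO3²⁻] = α₂ × DIC = 0.1596 × 2.48 = 0.3959 mmol/kg
Ksp = 10^(−6.20) = 6.310×10^-7
Ω = [Ca²⁺][CO3²⁻]/Ksp = (10.1×10^-3)(3.959×10^-4) / 6.310×10^-7 = 6.34

Ω = 6.34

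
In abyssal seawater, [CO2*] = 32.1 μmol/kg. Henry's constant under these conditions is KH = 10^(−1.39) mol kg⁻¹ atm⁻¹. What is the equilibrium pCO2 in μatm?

KH = 10^(−1.39) = 4.074×10^-2 mol kg⁻¹ atm⁻¹
pCO2 = [CO2*]/KH = 32.1×10^-6 / 4.074×10^-2 = 7.88×10^-4 atm = 788 μatm

pCO2 = 788 μatm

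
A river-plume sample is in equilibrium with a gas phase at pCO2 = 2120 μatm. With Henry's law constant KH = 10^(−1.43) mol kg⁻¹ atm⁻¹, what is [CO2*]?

[CO2*] = 78.8 μmol/kg

KH = 10^(−1.43) = 3.715×10^-2 mol kg⁻¹ atm⁻¹
[CO2*] = KH · pCO2 = 3.715×10^-2 × 2120×10^-6 atm = 7.88×10^-5 mol/kg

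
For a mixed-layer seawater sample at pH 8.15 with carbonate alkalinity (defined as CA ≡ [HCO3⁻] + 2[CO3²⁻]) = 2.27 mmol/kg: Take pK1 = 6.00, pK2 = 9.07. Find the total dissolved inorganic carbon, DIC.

DIC = 2.06 mmol/kg

CA = [HCO3⁻] + 2[CO3²⁻] = (α₁ + 2α₂)·DIC
At pH 8.15: [H⁺]/K1 = 10^-2.15 = 0.0070795, K2/[H⁺] = 10^-0.92 = 0.12023
α₁ = 1/(1 + 0.0070795 + 0.12023) = 1/1.1273 = 0.8871; α₂ = α₁·K2/[H⁺] = 0.1066
α₁ + 2α₂ = 1.1004
DIC = CA / (α₁ + 2α₂) = 2.27 / 1.1004 = 2.06 mmol/kg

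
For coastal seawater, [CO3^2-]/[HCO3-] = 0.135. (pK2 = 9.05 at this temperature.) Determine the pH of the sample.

From K2 = [H⁺][CO3^2-]/[HCO3-]:  pH = pK2 + log₁₀([CO3^2-]/[HCO3-])
log₁₀(0.135) = -0.870
pH = 9.05 + (-0.870) = 8.18

pH = 8.18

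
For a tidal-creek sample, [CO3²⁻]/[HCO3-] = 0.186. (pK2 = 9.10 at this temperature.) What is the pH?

pH = 8.37

From K2 = [H⁺][CO3²⁻]/[HCO3-]:  pH = pK2 + log₁₀([CO3²⁻]/[HCO3-])
log₁₀(0.186) = -0.730
pH = 9.10 + (-0.730) = 8.37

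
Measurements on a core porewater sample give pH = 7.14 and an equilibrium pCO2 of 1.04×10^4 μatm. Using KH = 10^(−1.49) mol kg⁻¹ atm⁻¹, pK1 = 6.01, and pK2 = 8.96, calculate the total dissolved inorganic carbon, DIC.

DIC = 4.95 mmol/kg

[CO2*] = KH · pCO2 = 10^(−1.49) × 1.04×10^4×10^-6 = 3.365×10^-4 mol/kg
α₀ = 1/(1 + K1/[H⁺] + K1K2/[H⁺]²) = 1/(1 + 10^+1.13 + 10^-0.69) = 0.06806
DIC = [CO2*]/α₀ = 3.365×10^-4 / 0.06806 = 4.95 mmol/kg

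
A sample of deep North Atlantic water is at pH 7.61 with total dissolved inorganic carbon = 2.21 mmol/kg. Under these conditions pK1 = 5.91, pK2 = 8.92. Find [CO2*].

α₀ = 1 / (1 + K1/[H⁺] + K1K2/[H⁺]²) = 1 / (1 + 10^+1.70 + 10^+0.39)
   = 1 / (1 + 50.119 + 2.4547) = 1/53.573 = 0.01867
[CO2*] = α₀ × DIC = 0.01867 × 2.21 = 0.0413 mmol/kg

[CO2*] = 0.0413 mmol/kg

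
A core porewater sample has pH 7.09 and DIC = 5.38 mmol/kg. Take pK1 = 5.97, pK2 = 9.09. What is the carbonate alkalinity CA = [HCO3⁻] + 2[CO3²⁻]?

CA = 5.05 mmol/kg

CA = [HCO3⁻] + 2[CO3²⁻] = (α₁ + 2α₂)·DIC
At pH 7.09: [H⁺]/K1 = 10^-1.12 = 0.075858, K2/[H⁺] = 10^-2.00 = 0.010000
α₁ = 1/(1 + 0.075858 + 0.010000) = 1/1.0859 = 0.9209; α₂ = α₁·K2/[H⁺] = 0.009209
α₁ + 2α₂ = 0.9393
CA = 0.9393 × 5.38 = 5.05 mmol/kg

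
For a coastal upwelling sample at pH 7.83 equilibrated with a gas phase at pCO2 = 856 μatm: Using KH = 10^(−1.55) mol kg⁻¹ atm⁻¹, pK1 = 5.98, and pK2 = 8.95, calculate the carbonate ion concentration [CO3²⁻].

[CO2*] = KH · pCO2 = 10^(−1.55) × 856×10^-6 = 2.413×10^-5 mol/kg
α₀ = 1/(1 + K1/[H⁺] + K1K2/[H⁺]²) = 1/(1 + 10^+1.85 + 10^+0.73) = 0.01296
DIC = [CO2*]/α₀ = 2.413×10^-5 / 0.01296 = 1.862 mmol/kg
[CO3²⁻] = α₂·DIC; α₂ = 0.06960, so [CO3²⁻] = 0.06960 × 1.862 = 0.130 mmol/kg

[CO3²⁻] = 0.130 mmol/kg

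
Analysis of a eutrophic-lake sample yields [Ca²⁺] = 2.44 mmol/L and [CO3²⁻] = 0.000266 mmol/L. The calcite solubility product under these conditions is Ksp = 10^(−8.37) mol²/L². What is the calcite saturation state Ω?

Ksp = 10^(−8.37) = 4.266×10^-9
Ω = [Ca²⁺][CO3²⁻]/Ksp = (2.44×10^-3)(0.000266×10^-3) / 4.266×10^-9 = 0.152

Ω = 0.152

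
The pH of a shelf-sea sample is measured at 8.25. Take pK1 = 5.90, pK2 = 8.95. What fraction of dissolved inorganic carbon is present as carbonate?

α₂ = 1 / (1 + [H⁺]/K2 + [H⁺]²/(K1K2)) = 1 / (1 + 10^+0.70 + 10^-1.65)
   = 1 / (1 + 5.0119 + 0.022387) = 1/6.0343 = 0.1657

α₂ = 0.166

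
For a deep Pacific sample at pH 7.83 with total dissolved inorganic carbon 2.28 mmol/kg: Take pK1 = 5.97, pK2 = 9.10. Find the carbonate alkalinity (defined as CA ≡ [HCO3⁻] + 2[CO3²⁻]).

CA = 2.37 mmol/kg

CA = [HCO3⁻] + 2[CO3²⁻] = (α₁ + 2α₂)·DIC
At pH 7.83: [H⁺]/K1 = 10^-1.86 = 0.013804, K2/[H⁺] = 10^-1.27 = 0.053703
α₁ = 1/(1 + 0.013804 + 0.053703) = 1/1.0675 = 0.9368; α₂ = α₁·K2/[H⁺] = 0.05031
α₁ + 2α₂ = 1.0374
CA = 1.0374 × 2.28 = 2.37 mmol/kg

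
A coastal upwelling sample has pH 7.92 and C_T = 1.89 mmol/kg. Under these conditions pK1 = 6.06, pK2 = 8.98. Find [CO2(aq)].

[CO2*] = 0.0237 mmol/kg

α₀ = 1 / (1 + K1/[H⁺] + K1K2/[H⁺]²) = 1 / (1 + 10^+1.86 + 10^+0.80)
   = 1 / (1 + 72.444 + 6.3096) = 1/79.753 = 0.01254
[CO2*] = α₀ × DIC = 0.01254 × 1.89 = 0.0237 mmol/kg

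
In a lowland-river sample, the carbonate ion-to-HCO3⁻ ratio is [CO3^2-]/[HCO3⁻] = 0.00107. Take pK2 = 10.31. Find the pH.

pH = 7.34

From K2 = [H⁺][CO3^2-]/[HCO3⁻]:  pH = pK2 + log₁₀([CO3^2-]/[HCO3⁻])
log₁₀(0.00107) = -2.971
pH = 10.31 + (-2.971) = 7.34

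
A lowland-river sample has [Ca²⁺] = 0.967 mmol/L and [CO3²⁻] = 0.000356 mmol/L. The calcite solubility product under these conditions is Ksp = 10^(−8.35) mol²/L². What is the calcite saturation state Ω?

Ksp = 10^(−8.35) = 4.467×10^-9
Ω = [Ca²⁺][CO3²⁻]/Ksp = (0.967×10^-3)(0.000356×10^-3) / 4.467×10^-9 = 0.0771

Ω = 0.0771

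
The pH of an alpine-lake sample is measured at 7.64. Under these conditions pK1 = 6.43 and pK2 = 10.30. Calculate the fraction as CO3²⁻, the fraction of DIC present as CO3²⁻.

α₂ = 1 / (1 + [H⁺]/K2 + [H⁺]²/(K1K2)) = 1 / (1 + 10^+2.66 + 10^+1.45)
   = 1 / (1 + 457.09 + 28.184) = 1/486.27 = 0.002056

α₂ = 0.00206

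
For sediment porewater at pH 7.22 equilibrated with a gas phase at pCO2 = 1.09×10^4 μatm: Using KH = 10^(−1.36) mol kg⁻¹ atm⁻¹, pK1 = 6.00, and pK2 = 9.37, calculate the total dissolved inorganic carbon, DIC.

[CO2*] = KH · pCO2 = 10^(−1.36) × 1.09×10^4×10^-6 = 4.758×10^-4 mol/kg
α₀ = 1/(1 + K1/[H⁺] + K1K2/[H⁺]²) = 1/(1 + 10^+1.22 + 10^-0.93) = 0.05645
DIC = [CO2*]/α₀ = 4.758×10^-4 / 0.05645 = 8.43 mmol/kg

DIC = 8.43 mmol/kg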